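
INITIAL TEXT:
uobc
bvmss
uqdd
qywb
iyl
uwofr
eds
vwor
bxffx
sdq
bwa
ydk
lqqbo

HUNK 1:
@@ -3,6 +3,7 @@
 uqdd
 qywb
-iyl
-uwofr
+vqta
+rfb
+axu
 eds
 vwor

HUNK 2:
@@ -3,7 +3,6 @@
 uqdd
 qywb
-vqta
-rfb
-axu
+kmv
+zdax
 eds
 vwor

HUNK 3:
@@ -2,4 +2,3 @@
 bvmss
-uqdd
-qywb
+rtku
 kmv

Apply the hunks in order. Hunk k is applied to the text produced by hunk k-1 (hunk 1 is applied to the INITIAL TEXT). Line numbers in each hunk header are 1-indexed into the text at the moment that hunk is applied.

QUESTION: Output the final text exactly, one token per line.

Answer: uobc
bvmss
rtku
kmv
zdax
eds
vwor
bxffx
sdq
bwa
ydk
lqqbo

Derivation:
Hunk 1: at line 3 remove [iyl,uwofr] add [vqta,rfb,axu] -> 14 lines: uobc bvmss uqdd qywb vqta rfb axu eds vwor bxffx sdq bwa ydk lqqbo
Hunk 2: at line 3 remove [vqta,rfb,axu] add [kmv,zdax] -> 13 lines: uobc bvmss uqdd qywb kmv zdax eds vwor bxffx sdq bwa ydk lqqbo
Hunk 3: at line 2 remove [uqdd,qywb] add [rtku] -> 12 lines: uobc bvmss rtku kmv zdax eds vwor bxffx sdq bwa ydk lqqbo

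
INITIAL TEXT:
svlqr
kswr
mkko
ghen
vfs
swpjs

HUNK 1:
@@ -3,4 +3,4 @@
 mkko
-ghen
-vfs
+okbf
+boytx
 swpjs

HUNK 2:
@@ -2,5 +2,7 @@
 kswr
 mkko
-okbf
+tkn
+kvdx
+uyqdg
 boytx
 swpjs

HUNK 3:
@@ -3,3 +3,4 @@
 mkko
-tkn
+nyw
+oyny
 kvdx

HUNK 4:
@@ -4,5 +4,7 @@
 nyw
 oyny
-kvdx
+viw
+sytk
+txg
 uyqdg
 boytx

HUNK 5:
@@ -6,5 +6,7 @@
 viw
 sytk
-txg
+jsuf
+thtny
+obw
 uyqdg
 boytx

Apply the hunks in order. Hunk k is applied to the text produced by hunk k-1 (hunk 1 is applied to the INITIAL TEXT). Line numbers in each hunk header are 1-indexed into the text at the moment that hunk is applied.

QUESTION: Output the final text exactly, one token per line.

Hunk 1: at line 3 remove [ghen,vfs] add [okbf,boytx] -> 6 lines: svlqr kswr mkko okbf boytx swpjs
Hunk 2: at line 2 remove [okbf] add [tkn,kvdx,uyqdg] -> 8 lines: svlqr kswr mkko tkn kvdx uyqdg boytx swpjs
Hunk 3: at line 3 remove [tkn] add [nyw,oyny] -> 9 lines: svlqr kswr mkko nyw oyny kvdx uyqdg boytx swpjs
Hunk 4: at line 4 remove [kvdx] add [viw,sytk,txg] -> 11 lines: svlqr kswr mkko nyw oyny viw sytk txg uyqdg boytx swpjs
Hunk 5: at line 6 remove [txg] add [jsuf,thtny,obw] -> 13 lines: svlqr kswr mkko nyw oyny viw sytk jsuf thtny obw uyqdg boytx swpjs

Answer: svlqr
kswr
mkko
nyw
oyny
viw
sytk
jsuf
thtny
obw
uyqdg
boytx
swpjs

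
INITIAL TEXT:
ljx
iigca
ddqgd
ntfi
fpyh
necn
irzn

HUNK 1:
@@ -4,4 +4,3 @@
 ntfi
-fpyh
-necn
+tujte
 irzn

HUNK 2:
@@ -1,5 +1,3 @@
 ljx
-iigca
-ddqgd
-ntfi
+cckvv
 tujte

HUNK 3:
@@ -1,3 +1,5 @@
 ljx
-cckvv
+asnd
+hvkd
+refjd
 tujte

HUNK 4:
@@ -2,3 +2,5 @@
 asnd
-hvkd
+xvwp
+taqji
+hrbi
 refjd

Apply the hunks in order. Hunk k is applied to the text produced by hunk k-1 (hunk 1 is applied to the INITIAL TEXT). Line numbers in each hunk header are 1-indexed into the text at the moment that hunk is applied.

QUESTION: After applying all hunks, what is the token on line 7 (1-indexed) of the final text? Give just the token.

Hunk 1: at line 4 remove [fpyh,necn] add [tujte] -> 6 lines: ljx iigca ddqgd ntfi tujte irzn
Hunk 2: at line 1 remove [iigca,ddqgd,ntfi] add [cckvv] -> 4 lines: ljx cckvv tujte irzn
Hunk 3: at line 1 remove [cckvv] add [asnd,hvkd,refjd] -> 6 lines: ljx asnd hvkd refjd tujte irzn
Hunk 4: at line 2 remove [hvkd] add [xvwp,taqji,hrbi] -> 8 lines: ljx asnd xvwp taqji hrbi refjd tujte irzn
Final line 7: tujte

Answer: tujte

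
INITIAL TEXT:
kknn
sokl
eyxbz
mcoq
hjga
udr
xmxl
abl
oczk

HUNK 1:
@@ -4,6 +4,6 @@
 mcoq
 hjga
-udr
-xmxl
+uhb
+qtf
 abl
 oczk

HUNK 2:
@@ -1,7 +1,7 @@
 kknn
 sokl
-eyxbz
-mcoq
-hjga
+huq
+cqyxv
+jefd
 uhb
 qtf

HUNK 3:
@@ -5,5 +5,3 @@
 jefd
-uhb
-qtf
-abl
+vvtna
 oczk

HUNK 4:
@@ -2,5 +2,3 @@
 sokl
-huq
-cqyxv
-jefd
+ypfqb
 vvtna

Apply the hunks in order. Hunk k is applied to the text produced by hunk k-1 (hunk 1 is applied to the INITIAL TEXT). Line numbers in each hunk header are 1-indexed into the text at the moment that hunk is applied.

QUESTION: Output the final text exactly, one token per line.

Answer: kknn
sokl
ypfqb
vvtna
oczk

Derivation:
Hunk 1: at line 4 remove [udr,xmxl] add [uhb,qtf] -> 9 lines: kknn sokl eyxbz mcoq hjga uhb qtf abl oczk
Hunk 2: at line 1 remove [eyxbz,mcoq,hjga] add [huq,cqyxv,jefd] -> 9 lines: kknn sokl huq cqyxv jefd uhb qtf abl oczk
Hunk 3: at line 5 remove [uhb,qtf,abl] add [vvtna] -> 7 lines: kknn sokl huq cqyxv jefd vvtna oczk
Hunk 4: at line 2 remove [huq,cqyxv,jefd] add [ypfqb] -> 5 lines: kknn sokl ypfqb vvtna oczk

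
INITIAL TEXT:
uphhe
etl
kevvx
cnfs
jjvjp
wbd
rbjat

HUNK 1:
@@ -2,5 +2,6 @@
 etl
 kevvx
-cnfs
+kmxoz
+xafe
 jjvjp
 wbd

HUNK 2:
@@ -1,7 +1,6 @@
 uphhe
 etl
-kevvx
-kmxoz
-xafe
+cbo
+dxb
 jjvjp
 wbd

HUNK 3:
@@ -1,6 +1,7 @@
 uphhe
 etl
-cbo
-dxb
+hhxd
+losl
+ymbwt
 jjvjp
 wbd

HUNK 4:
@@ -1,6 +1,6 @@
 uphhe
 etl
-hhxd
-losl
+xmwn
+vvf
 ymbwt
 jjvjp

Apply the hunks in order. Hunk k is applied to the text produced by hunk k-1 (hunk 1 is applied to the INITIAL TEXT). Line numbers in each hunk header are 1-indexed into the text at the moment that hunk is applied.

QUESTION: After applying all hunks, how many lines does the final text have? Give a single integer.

Answer: 8

Derivation:
Hunk 1: at line 2 remove [cnfs] add [kmxoz,xafe] -> 8 lines: uphhe etl kevvx kmxoz xafe jjvjp wbd rbjat
Hunk 2: at line 1 remove [kevvx,kmxoz,xafe] add [cbo,dxb] -> 7 lines: uphhe etl cbo dxb jjvjp wbd rbjat
Hunk 3: at line 1 remove [cbo,dxb] add [hhxd,losl,ymbwt] -> 8 lines: uphhe etl hhxd losl ymbwt jjvjp wbd rbjat
Hunk 4: at line 1 remove [hhxd,losl] add [xmwn,vvf] -> 8 lines: uphhe etl xmwn vvf ymbwt jjvjp wbd rbjat
Final line count: 8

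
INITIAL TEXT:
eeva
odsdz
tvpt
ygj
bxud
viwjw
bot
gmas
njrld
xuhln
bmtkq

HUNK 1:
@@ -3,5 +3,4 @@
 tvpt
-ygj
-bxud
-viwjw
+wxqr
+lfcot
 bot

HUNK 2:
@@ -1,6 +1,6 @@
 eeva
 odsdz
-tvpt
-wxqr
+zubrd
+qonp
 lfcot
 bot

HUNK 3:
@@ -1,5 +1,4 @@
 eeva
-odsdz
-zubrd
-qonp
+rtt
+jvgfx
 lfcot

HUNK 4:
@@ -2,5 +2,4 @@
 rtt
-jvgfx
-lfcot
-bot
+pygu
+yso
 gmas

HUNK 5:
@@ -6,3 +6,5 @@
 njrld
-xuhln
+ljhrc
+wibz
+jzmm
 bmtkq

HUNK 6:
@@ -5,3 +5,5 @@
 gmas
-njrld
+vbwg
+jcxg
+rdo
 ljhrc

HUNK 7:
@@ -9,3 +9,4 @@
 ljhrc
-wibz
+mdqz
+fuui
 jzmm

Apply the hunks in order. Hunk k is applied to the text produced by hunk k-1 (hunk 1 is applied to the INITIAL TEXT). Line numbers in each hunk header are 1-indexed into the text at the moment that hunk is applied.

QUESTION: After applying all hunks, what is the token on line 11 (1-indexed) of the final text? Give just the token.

Answer: fuui

Derivation:
Hunk 1: at line 3 remove [ygj,bxud,viwjw] add [wxqr,lfcot] -> 10 lines: eeva odsdz tvpt wxqr lfcot bot gmas njrld xuhln bmtkq
Hunk 2: at line 1 remove [tvpt,wxqr] add [zubrd,qonp] -> 10 lines: eeva odsdz zubrd qonp lfcot bot gmas njrld xuhln bmtkq
Hunk 3: at line 1 remove [odsdz,zubrd,qonp] add [rtt,jvgfx] -> 9 lines: eeva rtt jvgfx lfcot bot gmas njrld xuhln bmtkq
Hunk 4: at line 2 remove [jvgfx,lfcot,bot] add [pygu,yso] -> 8 lines: eeva rtt pygu yso gmas njrld xuhln bmtkq
Hunk 5: at line 6 remove [xuhln] add [ljhrc,wibz,jzmm] -> 10 lines: eeva rtt pygu yso gmas njrld ljhrc wibz jzmm bmtkq
Hunk 6: at line 5 remove [njrld] add [vbwg,jcxg,rdo] -> 12 lines: eeva rtt pygu yso gmas vbwg jcxg rdo ljhrc wibz jzmm bmtkq
Hunk 7: at line 9 remove [wibz] add [mdqz,fuui] -> 13 lines: eeva rtt pygu yso gmas vbwg jcxg rdo ljhrc mdqz fuui jzmm bmtkq
Final line 11: fuui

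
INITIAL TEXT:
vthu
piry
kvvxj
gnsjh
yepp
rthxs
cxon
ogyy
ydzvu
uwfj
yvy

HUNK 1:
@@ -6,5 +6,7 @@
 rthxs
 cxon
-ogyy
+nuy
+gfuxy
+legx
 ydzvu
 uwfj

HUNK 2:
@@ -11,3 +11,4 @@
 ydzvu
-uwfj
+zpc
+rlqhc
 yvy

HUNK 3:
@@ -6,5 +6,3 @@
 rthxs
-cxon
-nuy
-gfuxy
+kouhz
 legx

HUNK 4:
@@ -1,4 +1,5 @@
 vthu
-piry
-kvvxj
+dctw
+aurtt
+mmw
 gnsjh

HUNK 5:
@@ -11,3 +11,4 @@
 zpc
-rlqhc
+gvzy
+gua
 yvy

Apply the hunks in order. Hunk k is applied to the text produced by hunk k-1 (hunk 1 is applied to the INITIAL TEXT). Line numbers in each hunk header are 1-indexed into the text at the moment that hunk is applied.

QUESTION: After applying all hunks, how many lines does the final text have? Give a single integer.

Hunk 1: at line 6 remove [ogyy] add [nuy,gfuxy,legx] -> 13 lines: vthu piry kvvxj gnsjh yepp rthxs cxon nuy gfuxy legx ydzvu uwfj yvy
Hunk 2: at line 11 remove [uwfj] add [zpc,rlqhc] -> 14 lines: vthu piry kvvxj gnsjh yepp rthxs cxon nuy gfuxy legx ydzvu zpc rlqhc yvy
Hunk 3: at line 6 remove [cxon,nuy,gfuxy] add [kouhz] -> 12 lines: vthu piry kvvxj gnsjh yepp rthxs kouhz legx ydzvu zpc rlqhc yvy
Hunk 4: at line 1 remove [piry,kvvxj] add [dctw,aurtt,mmw] -> 13 lines: vthu dctw aurtt mmw gnsjh yepp rthxs kouhz legx ydzvu zpc rlqhc yvy
Hunk 5: at line 11 remove [rlqhc] add [gvzy,gua] -> 14 lines: vthu dctw aurtt mmw gnsjh yepp rthxs kouhz legx ydzvu zpc gvzy gua yvy
Final line count: 14

Answer: 14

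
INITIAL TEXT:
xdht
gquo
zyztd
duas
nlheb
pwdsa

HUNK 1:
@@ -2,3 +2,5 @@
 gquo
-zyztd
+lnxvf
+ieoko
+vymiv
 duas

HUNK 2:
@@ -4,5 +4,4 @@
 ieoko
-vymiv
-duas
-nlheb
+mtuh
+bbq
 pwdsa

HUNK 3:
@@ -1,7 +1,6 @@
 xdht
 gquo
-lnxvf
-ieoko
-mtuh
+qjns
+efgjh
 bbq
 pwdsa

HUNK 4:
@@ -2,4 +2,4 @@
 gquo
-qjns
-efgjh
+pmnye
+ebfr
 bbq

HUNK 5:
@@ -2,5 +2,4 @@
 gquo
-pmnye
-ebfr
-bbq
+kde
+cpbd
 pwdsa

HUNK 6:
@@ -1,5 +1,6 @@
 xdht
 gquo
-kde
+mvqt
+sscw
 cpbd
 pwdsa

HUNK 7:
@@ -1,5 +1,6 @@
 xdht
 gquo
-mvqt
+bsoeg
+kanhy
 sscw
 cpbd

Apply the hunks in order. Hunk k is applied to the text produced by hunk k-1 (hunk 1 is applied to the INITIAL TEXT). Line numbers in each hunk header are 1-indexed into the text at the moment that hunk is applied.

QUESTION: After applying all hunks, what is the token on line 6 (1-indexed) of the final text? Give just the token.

Answer: cpbd

Derivation:
Hunk 1: at line 2 remove [zyztd] add [lnxvf,ieoko,vymiv] -> 8 lines: xdht gquo lnxvf ieoko vymiv duas nlheb pwdsa
Hunk 2: at line 4 remove [vymiv,duas,nlheb] add [mtuh,bbq] -> 7 lines: xdht gquo lnxvf ieoko mtuh bbq pwdsa
Hunk 3: at line 1 remove [lnxvf,ieoko,mtuh] add [qjns,efgjh] -> 6 lines: xdht gquo qjns efgjh bbq pwdsa
Hunk 4: at line 2 remove [qjns,efgjh] add [pmnye,ebfr] -> 6 lines: xdht gquo pmnye ebfr bbq pwdsa
Hunk 5: at line 2 remove [pmnye,ebfr,bbq] add [kde,cpbd] -> 5 lines: xdht gquo kde cpbd pwdsa
Hunk 6: at line 1 remove [kde] add [mvqt,sscw] -> 6 lines: xdht gquo mvqt sscw cpbd pwdsa
Hunk 7: at line 1 remove [mvqt] add [bsoeg,kanhy] -> 7 lines: xdht gquo bsoeg kanhy sscw cpbd pwdsa
Final line 6: cpbd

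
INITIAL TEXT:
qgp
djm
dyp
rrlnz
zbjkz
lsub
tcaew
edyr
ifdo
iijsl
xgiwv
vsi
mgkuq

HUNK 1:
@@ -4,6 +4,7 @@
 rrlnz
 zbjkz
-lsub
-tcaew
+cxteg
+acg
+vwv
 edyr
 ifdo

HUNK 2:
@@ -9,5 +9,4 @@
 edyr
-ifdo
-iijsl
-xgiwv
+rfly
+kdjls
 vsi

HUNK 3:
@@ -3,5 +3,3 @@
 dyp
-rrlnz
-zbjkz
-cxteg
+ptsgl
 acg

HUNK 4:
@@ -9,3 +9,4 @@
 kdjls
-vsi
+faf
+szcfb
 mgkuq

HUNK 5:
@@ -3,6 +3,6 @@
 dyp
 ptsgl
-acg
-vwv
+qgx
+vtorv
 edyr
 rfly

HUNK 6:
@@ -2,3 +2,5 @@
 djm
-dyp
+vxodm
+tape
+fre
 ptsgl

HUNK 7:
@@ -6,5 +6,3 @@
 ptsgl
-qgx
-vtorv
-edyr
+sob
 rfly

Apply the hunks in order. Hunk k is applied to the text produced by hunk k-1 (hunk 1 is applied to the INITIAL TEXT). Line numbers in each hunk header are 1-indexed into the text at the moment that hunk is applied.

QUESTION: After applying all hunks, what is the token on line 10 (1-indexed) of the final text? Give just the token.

Answer: faf

Derivation:
Hunk 1: at line 4 remove [lsub,tcaew] add [cxteg,acg,vwv] -> 14 lines: qgp djm dyp rrlnz zbjkz cxteg acg vwv edyr ifdo iijsl xgiwv vsi mgkuq
Hunk 2: at line 9 remove [ifdo,iijsl,xgiwv] add [rfly,kdjls] -> 13 lines: qgp djm dyp rrlnz zbjkz cxteg acg vwv edyr rfly kdjls vsi mgkuq
Hunk 3: at line 3 remove [rrlnz,zbjkz,cxteg] add [ptsgl] -> 11 lines: qgp djm dyp ptsgl acg vwv edyr rfly kdjls vsi mgkuq
Hunk 4: at line 9 remove [vsi] add [faf,szcfb] -> 12 lines: qgp djm dyp ptsgl acg vwv edyr rfly kdjls faf szcfb mgkuq
Hunk 5: at line 3 remove [acg,vwv] add [qgx,vtorv] -> 12 lines: qgp djm dyp ptsgl qgx vtorv edyr rfly kdjls faf szcfb mgkuq
Hunk 6: at line 2 remove [dyp] add [vxodm,tape,fre] -> 14 lines: qgp djm vxodm tape fre ptsgl qgx vtorv edyr rfly kdjls faf szcfb mgkuq
Hunk 7: at line 6 remove [qgx,vtorv,edyr] add [sob] -> 12 lines: qgp djm vxodm tape fre ptsgl sob rfly kdjls faf szcfb mgkuq
Final line 10: faf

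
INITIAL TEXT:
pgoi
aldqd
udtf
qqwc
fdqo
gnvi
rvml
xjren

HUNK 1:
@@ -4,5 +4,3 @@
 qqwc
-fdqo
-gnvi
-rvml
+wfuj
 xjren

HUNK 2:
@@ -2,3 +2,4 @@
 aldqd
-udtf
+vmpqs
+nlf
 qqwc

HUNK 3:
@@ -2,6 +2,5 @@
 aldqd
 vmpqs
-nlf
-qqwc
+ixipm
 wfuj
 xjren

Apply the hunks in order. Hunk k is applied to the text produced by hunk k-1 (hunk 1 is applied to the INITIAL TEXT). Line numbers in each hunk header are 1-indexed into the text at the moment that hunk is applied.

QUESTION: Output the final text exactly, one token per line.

Hunk 1: at line 4 remove [fdqo,gnvi,rvml] add [wfuj] -> 6 lines: pgoi aldqd udtf qqwc wfuj xjren
Hunk 2: at line 2 remove [udtf] add [vmpqs,nlf] -> 7 lines: pgoi aldqd vmpqs nlf qqwc wfuj xjren
Hunk 3: at line 2 remove [nlf,qqwc] add [ixipm] -> 6 lines: pgoi aldqd vmpqs ixipm wfuj xjren

Answer: pgoi
aldqd
vmpqs
ixipm
wfuj
xjren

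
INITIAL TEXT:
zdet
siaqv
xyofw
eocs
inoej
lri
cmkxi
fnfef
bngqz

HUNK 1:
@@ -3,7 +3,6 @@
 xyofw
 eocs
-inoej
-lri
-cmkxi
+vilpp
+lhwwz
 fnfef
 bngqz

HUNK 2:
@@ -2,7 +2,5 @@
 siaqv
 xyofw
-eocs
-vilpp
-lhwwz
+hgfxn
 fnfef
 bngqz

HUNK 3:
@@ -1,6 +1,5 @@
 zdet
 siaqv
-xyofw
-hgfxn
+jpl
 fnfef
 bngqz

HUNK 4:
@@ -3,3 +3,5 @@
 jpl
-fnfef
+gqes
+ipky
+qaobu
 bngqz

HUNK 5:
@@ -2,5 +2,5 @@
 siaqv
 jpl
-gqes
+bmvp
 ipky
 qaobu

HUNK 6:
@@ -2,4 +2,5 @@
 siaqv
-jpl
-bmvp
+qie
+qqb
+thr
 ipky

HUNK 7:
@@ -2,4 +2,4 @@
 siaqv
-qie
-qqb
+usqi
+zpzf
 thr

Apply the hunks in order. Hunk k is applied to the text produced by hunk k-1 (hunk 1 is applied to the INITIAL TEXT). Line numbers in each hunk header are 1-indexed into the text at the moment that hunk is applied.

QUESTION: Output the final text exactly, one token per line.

Answer: zdet
siaqv
usqi
zpzf
thr
ipky
qaobu
bngqz

Derivation:
Hunk 1: at line 3 remove [inoej,lri,cmkxi] add [vilpp,lhwwz] -> 8 lines: zdet siaqv xyofw eocs vilpp lhwwz fnfef bngqz
Hunk 2: at line 2 remove [eocs,vilpp,lhwwz] add [hgfxn] -> 6 lines: zdet siaqv xyofw hgfxn fnfef bngqz
Hunk 3: at line 1 remove [xyofw,hgfxn] add [jpl] -> 5 lines: zdet siaqv jpl fnfef bngqz
Hunk 4: at line 3 remove [fnfef] add [gqes,ipky,qaobu] -> 7 lines: zdet siaqv jpl gqes ipky qaobu bngqz
Hunk 5: at line 2 remove [gqes] add [bmvp] -> 7 lines: zdet siaqv jpl bmvp ipky qaobu bngqz
Hunk 6: at line 2 remove [jpl,bmvp] add [qie,qqb,thr] -> 8 lines: zdet siaqv qie qqb thr ipky qaobu bngqz
Hunk 7: at line 2 remove [qie,qqb] add [usqi,zpzf] -> 8 lines: zdet siaqv usqi zpzf thr ipky qaobu bngqz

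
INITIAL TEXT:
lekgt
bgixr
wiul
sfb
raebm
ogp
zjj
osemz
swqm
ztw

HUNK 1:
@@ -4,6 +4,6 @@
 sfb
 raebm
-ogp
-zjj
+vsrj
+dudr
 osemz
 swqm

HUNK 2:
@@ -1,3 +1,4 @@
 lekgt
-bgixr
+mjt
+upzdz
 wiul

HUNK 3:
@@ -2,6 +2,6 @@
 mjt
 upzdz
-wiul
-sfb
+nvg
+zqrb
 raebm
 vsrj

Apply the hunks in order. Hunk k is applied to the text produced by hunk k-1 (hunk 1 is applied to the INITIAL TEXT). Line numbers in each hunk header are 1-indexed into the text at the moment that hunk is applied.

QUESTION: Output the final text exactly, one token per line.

Hunk 1: at line 4 remove [ogp,zjj] add [vsrj,dudr] -> 10 lines: lekgt bgixr wiul sfb raebm vsrj dudr osemz swqm ztw
Hunk 2: at line 1 remove [bgixr] add [mjt,upzdz] -> 11 lines: lekgt mjt upzdz wiul sfb raebm vsrj dudr osemz swqm ztw
Hunk 3: at line 2 remove [wiul,sfb] add [nvg,zqrb] -> 11 lines: lekgt mjt upzdz nvg zqrb raebm vsrj dudr osemz swqm ztw

Answer: lekgt
mjt
upzdz
nvg
zqrb
raebm
vsrj
dudr
osemz
swqm
ztw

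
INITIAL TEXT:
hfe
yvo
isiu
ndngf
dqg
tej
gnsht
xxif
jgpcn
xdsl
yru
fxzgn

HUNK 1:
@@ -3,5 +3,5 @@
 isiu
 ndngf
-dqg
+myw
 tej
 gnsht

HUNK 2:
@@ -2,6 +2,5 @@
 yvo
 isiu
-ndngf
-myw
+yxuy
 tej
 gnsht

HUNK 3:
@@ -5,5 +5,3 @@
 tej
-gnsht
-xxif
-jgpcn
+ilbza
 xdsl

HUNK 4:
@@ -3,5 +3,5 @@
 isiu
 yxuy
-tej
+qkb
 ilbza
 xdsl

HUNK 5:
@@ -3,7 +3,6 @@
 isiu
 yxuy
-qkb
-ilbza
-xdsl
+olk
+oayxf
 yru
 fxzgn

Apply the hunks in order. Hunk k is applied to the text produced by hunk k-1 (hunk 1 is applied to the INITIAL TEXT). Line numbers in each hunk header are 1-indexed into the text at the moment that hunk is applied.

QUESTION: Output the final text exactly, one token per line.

Hunk 1: at line 3 remove [dqg] add [myw] -> 12 lines: hfe yvo isiu ndngf myw tej gnsht xxif jgpcn xdsl yru fxzgn
Hunk 2: at line 2 remove [ndngf,myw] add [yxuy] -> 11 lines: hfe yvo isiu yxuy tej gnsht xxif jgpcn xdsl yru fxzgn
Hunk 3: at line 5 remove [gnsht,xxif,jgpcn] add [ilbza] -> 9 lines: hfe yvo isiu yxuy tej ilbza xdsl yru fxzgn
Hunk 4: at line 3 remove [tej] add [qkb] -> 9 lines: hfe yvo isiu yxuy qkb ilbza xdsl yru fxzgn
Hunk 5: at line 3 remove [qkb,ilbza,xdsl] add [olk,oayxf] -> 8 lines: hfe yvo isiu yxuy olk oayxf yru fxzgn

Answer: hfe
yvo
isiu
yxuy
olk
oayxf
yru
fxzgn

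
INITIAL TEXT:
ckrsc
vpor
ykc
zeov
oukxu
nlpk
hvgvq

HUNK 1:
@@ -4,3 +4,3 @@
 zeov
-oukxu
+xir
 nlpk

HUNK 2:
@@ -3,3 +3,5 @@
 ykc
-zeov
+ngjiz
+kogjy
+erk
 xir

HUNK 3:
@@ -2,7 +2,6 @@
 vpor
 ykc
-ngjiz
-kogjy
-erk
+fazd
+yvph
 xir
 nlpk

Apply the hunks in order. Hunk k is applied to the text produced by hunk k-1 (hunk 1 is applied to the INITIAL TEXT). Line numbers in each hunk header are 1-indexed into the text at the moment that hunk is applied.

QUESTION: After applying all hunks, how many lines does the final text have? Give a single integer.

Hunk 1: at line 4 remove [oukxu] add [xir] -> 7 lines: ckrsc vpor ykc zeov xir nlpk hvgvq
Hunk 2: at line 3 remove [zeov] add [ngjiz,kogjy,erk] -> 9 lines: ckrsc vpor ykc ngjiz kogjy erk xir nlpk hvgvq
Hunk 3: at line 2 remove [ngjiz,kogjy,erk] add [fazd,yvph] -> 8 lines: ckrsc vpor ykc fazd yvph xir nlpk hvgvq
Final line count: 8

Answer: 8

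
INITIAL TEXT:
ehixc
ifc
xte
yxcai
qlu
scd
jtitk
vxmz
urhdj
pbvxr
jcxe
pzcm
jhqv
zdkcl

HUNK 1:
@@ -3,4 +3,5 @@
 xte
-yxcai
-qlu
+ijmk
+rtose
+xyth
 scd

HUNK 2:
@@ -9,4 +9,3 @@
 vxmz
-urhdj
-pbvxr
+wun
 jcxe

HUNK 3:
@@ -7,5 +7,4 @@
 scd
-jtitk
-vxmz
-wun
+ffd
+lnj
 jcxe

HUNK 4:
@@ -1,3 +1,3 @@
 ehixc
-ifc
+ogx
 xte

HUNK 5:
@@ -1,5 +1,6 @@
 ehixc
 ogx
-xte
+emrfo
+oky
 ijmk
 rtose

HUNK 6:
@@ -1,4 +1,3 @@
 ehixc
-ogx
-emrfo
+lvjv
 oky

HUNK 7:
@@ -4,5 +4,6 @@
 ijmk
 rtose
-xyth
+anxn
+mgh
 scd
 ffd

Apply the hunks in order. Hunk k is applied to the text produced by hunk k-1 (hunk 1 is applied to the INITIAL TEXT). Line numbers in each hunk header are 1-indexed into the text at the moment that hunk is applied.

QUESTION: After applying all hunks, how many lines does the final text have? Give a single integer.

Hunk 1: at line 3 remove [yxcai,qlu] add [ijmk,rtose,xyth] -> 15 lines: ehixc ifc xte ijmk rtose xyth scd jtitk vxmz urhdj pbvxr jcxe pzcm jhqv zdkcl
Hunk 2: at line 9 remove [urhdj,pbvxr] add [wun] -> 14 lines: ehixc ifc xte ijmk rtose xyth scd jtitk vxmz wun jcxe pzcm jhqv zdkcl
Hunk 3: at line 7 remove [jtitk,vxmz,wun] add [ffd,lnj] -> 13 lines: ehixc ifc xte ijmk rtose xyth scd ffd lnj jcxe pzcm jhqv zdkcl
Hunk 4: at line 1 remove [ifc] add [ogx] -> 13 lines: ehixc ogx xte ijmk rtose xyth scd ffd lnj jcxe pzcm jhqv zdkcl
Hunk 5: at line 1 remove [xte] add [emrfo,oky] -> 14 lines: ehixc ogx emrfo oky ijmk rtose xyth scd ffd lnj jcxe pzcm jhqv zdkcl
Hunk 6: at line 1 remove [ogx,emrfo] add [lvjv] -> 13 lines: ehixc lvjv oky ijmk rtose xyth scd ffd lnj jcxe pzcm jhqv zdkcl
Hunk 7: at line 4 remove [xyth] add [anxn,mgh] -> 14 lines: ehixc lvjv oky ijmk rtose anxn mgh scd ffd lnj jcxe pzcm jhqv zdkcl
Final line count: 14

Answer: 14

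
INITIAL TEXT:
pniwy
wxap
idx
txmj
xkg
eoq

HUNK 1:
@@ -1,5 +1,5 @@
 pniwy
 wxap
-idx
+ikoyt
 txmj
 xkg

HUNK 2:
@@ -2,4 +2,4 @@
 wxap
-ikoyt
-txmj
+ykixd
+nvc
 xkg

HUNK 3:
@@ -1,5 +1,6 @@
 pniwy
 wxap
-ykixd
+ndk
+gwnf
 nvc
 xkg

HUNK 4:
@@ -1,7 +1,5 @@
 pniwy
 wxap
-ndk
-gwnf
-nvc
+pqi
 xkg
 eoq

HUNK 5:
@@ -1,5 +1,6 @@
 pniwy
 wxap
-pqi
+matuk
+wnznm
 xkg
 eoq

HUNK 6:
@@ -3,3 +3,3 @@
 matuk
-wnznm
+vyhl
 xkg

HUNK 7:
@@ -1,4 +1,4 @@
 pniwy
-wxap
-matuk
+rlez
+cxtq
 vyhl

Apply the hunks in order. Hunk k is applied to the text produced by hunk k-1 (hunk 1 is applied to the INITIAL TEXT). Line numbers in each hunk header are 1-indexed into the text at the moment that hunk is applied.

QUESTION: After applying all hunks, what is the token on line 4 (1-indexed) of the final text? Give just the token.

Answer: vyhl

Derivation:
Hunk 1: at line 1 remove [idx] add [ikoyt] -> 6 lines: pniwy wxap ikoyt txmj xkg eoq
Hunk 2: at line 2 remove [ikoyt,txmj] add [ykixd,nvc] -> 6 lines: pniwy wxap ykixd nvc xkg eoq
Hunk 3: at line 1 remove [ykixd] add [ndk,gwnf] -> 7 lines: pniwy wxap ndk gwnf nvc xkg eoq
Hunk 4: at line 1 remove [ndk,gwnf,nvc] add [pqi] -> 5 lines: pniwy wxap pqi xkg eoq
Hunk 5: at line 1 remove [pqi] add [matuk,wnznm] -> 6 lines: pniwy wxap matuk wnznm xkg eoq
Hunk 6: at line 3 remove [wnznm] add [vyhl] -> 6 lines: pniwy wxap matuk vyhl xkg eoq
Hunk 7: at line 1 remove [wxap,matuk] add [rlez,cxtq] -> 6 lines: pniwy rlez cxtq vyhl xkg eoq
Final line 4: vyhl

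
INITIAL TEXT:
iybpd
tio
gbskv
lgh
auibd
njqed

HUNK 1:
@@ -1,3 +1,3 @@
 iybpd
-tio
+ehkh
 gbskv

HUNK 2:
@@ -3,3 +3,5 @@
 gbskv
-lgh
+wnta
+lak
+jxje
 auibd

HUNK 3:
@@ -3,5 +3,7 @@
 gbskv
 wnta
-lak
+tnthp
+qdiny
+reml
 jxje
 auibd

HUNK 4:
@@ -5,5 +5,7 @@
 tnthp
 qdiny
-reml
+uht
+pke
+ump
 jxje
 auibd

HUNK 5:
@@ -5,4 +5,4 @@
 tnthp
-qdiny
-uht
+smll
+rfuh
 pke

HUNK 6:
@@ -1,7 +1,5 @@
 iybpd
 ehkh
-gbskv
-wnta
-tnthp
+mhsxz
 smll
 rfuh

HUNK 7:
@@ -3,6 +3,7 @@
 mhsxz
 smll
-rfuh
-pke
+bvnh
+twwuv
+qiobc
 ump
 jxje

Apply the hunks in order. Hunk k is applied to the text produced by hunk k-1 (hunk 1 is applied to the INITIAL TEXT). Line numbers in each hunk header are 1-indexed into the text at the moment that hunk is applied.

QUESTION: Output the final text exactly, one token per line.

Answer: iybpd
ehkh
mhsxz
smll
bvnh
twwuv
qiobc
ump
jxje
auibd
njqed

Derivation:
Hunk 1: at line 1 remove [tio] add [ehkh] -> 6 lines: iybpd ehkh gbskv lgh auibd njqed
Hunk 2: at line 3 remove [lgh] add [wnta,lak,jxje] -> 8 lines: iybpd ehkh gbskv wnta lak jxje auibd njqed
Hunk 3: at line 3 remove [lak] add [tnthp,qdiny,reml] -> 10 lines: iybpd ehkh gbskv wnta tnthp qdiny reml jxje auibd njqed
Hunk 4: at line 5 remove [reml] add [uht,pke,ump] -> 12 lines: iybpd ehkh gbskv wnta tnthp qdiny uht pke ump jxje auibd njqed
Hunk 5: at line 5 remove [qdiny,uht] add [smll,rfuh] -> 12 lines: iybpd ehkh gbskv wnta tnthp smll rfuh pke ump jxje auibd njqed
Hunk 6: at line 1 remove [gbskv,wnta,tnthp] add [mhsxz] -> 10 lines: iybpd ehkh mhsxz smll rfuh pke ump jxje auibd njqed
Hunk 7: at line 3 remove [rfuh,pke] add [bvnh,twwuv,qiobc] -> 11 lines: iybpd ehkh mhsxz smll bvnh twwuv qiobc ump jxje auibd njqed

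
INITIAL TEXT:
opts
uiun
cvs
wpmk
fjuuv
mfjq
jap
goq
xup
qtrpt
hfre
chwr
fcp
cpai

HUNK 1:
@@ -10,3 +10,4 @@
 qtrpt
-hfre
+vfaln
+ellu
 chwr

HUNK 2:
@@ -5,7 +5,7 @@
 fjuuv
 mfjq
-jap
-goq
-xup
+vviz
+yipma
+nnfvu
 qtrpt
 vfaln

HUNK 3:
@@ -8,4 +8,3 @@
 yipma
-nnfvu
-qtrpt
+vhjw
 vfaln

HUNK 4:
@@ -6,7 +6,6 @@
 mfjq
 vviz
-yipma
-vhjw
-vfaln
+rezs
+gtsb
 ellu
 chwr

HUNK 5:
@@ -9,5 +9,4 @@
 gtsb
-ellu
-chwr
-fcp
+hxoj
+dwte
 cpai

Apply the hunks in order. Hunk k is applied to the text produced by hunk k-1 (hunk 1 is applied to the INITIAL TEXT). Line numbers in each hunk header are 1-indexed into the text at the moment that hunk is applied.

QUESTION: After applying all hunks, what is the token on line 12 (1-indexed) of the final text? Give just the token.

Answer: cpai

Derivation:
Hunk 1: at line 10 remove [hfre] add [vfaln,ellu] -> 15 lines: opts uiun cvs wpmk fjuuv mfjq jap goq xup qtrpt vfaln ellu chwr fcp cpai
Hunk 2: at line 5 remove [jap,goq,xup] add [vviz,yipma,nnfvu] -> 15 lines: opts uiun cvs wpmk fjuuv mfjq vviz yipma nnfvu qtrpt vfaln ellu chwr fcp cpai
Hunk 3: at line 8 remove [nnfvu,qtrpt] add [vhjw] -> 14 lines: opts uiun cvs wpmk fjuuv mfjq vviz yipma vhjw vfaln ellu chwr fcp cpai
Hunk 4: at line 6 remove [yipma,vhjw,vfaln] add [rezs,gtsb] -> 13 lines: opts uiun cvs wpmk fjuuv mfjq vviz rezs gtsb ellu chwr fcp cpai
Hunk 5: at line 9 remove [ellu,chwr,fcp] add [hxoj,dwte] -> 12 lines: opts uiun cvs wpmk fjuuv mfjq vviz rezs gtsb hxoj dwte cpai
Final line 12: cpai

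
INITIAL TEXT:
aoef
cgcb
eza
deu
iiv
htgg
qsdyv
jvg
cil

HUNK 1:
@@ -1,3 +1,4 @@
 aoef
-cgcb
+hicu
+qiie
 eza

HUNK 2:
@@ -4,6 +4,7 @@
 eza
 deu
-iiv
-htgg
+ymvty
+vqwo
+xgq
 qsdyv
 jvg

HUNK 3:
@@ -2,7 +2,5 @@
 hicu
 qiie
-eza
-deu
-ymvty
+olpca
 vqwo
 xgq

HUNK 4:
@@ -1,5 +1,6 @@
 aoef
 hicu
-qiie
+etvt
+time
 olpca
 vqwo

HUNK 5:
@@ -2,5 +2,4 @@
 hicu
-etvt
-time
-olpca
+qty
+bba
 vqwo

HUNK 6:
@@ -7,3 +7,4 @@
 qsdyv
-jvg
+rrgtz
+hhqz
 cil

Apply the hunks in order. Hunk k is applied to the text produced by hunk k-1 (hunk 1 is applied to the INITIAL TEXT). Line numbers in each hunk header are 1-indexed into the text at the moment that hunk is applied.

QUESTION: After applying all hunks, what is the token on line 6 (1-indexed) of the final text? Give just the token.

Hunk 1: at line 1 remove [cgcb] add [hicu,qiie] -> 10 lines: aoef hicu qiie eza deu iiv htgg qsdyv jvg cil
Hunk 2: at line 4 remove [iiv,htgg] add [ymvty,vqwo,xgq] -> 11 lines: aoef hicu qiie eza deu ymvty vqwo xgq qsdyv jvg cil
Hunk 3: at line 2 remove [eza,deu,ymvty] add [olpca] -> 9 lines: aoef hicu qiie olpca vqwo xgq qsdyv jvg cil
Hunk 4: at line 1 remove [qiie] add [etvt,time] -> 10 lines: aoef hicu etvt time olpca vqwo xgq qsdyv jvg cil
Hunk 5: at line 2 remove [etvt,time,olpca] add [qty,bba] -> 9 lines: aoef hicu qty bba vqwo xgq qsdyv jvg cil
Hunk 6: at line 7 remove [jvg] add [rrgtz,hhqz] -> 10 lines: aoef hicu qty bba vqwo xgq qsdyv rrgtz hhqz cil
Final line 6: xgq

Answer: xgq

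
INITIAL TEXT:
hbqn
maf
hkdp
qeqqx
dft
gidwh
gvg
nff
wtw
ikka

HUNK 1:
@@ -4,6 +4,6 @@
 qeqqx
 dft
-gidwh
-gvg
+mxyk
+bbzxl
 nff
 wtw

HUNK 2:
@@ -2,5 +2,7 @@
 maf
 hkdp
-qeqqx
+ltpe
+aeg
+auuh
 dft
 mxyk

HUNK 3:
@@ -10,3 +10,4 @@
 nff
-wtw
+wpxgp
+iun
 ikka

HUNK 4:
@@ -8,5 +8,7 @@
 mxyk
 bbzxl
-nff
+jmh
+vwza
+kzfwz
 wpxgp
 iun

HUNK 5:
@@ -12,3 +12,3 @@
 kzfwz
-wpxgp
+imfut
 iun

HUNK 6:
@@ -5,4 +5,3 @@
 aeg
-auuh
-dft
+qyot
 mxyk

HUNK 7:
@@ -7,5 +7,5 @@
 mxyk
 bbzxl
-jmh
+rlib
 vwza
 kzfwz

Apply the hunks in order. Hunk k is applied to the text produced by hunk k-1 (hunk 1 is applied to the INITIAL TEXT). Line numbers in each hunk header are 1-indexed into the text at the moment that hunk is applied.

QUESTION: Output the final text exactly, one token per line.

Answer: hbqn
maf
hkdp
ltpe
aeg
qyot
mxyk
bbzxl
rlib
vwza
kzfwz
imfut
iun
ikka

Derivation:
Hunk 1: at line 4 remove [gidwh,gvg] add [mxyk,bbzxl] -> 10 lines: hbqn maf hkdp qeqqx dft mxyk bbzxl nff wtw ikka
Hunk 2: at line 2 remove [qeqqx] add [ltpe,aeg,auuh] -> 12 lines: hbqn maf hkdp ltpe aeg auuh dft mxyk bbzxl nff wtw ikka
Hunk 3: at line 10 remove [wtw] add [wpxgp,iun] -> 13 lines: hbqn maf hkdp ltpe aeg auuh dft mxyk bbzxl nff wpxgp iun ikka
Hunk 4: at line 8 remove [nff] add [jmh,vwza,kzfwz] -> 15 lines: hbqn maf hkdp ltpe aeg auuh dft mxyk bbzxl jmh vwza kzfwz wpxgp iun ikka
Hunk 5: at line 12 remove [wpxgp] add [imfut] -> 15 lines: hbqn maf hkdp ltpe aeg auuh dft mxyk bbzxl jmh vwza kzfwz imfut iun ikka
Hunk 6: at line 5 remove [auuh,dft] add [qyot] -> 14 lines: hbqn maf hkdp ltpe aeg qyot mxyk bbzxl jmh vwza kzfwz imfut iun ikka
Hunk 7: at line 7 remove [jmh] add [rlib] -> 14 lines: hbqn maf hkdp ltpe aeg qyot mxyk bbzxl rlib vwza kzfwz imfut iun ikka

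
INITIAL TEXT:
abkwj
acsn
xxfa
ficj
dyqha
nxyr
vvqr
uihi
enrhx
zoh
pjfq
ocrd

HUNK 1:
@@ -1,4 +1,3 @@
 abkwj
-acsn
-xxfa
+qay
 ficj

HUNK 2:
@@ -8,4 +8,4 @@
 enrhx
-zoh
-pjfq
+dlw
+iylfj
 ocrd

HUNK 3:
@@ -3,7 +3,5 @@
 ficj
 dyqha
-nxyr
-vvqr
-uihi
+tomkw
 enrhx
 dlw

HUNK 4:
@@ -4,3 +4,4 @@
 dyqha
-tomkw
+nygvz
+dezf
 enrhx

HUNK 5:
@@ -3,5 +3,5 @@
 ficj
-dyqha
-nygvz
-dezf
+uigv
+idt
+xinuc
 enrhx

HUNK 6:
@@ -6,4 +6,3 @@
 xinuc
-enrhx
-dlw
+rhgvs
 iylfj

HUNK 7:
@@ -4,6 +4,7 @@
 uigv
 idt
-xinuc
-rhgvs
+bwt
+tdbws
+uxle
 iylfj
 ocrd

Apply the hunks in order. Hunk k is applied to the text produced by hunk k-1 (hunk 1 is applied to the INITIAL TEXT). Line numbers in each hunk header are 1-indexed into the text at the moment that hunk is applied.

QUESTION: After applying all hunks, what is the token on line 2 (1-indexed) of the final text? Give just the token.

Hunk 1: at line 1 remove [acsn,xxfa] add [qay] -> 11 lines: abkwj qay ficj dyqha nxyr vvqr uihi enrhx zoh pjfq ocrd
Hunk 2: at line 8 remove [zoh,pjfq] add [dlw,iylfj] -> 11 lines: abkwj qay ficj dyqha nxyr vvqr uihi enrhx dlw iylfj ocrd
Hunk 3: at line 3 remove [nxyr,vvqr,uihi] add [tomkw] -> 9 lines: abkwj qay ficj dyqha tomkw enrhx dlw iylfj ocrd
Hunk 4: at line 4 remove [tomkw] add [nygvz,dezf] -> 10 lines: abkwj qay ficj dyqha nygvz dezf enrhx dlw iylfj ocrd
Hunk 5: at line 3 remove [dyqha,nygvz,dezf] add [uigv,idt,xinuc] -> 10 lines: abkwj qay ficj uigv idt xinuc enrhx dlw iylfj ocrd
Hunk 6: at line 6 remove [enrhx,dlw] add [rhgvs] -> 9 lines: abkwj qay ficj uigv idt xinuc rhgvs iylfj ocrd
Hunk 7: at line 4 remove [xinuc,rhgvs] add [bwt,tdbws,uxle] -> 10 lines: abkwj qay ficj uigv idt bwt tdbws uxle iylfj ocrd
Final line 2: qay

Answer: qay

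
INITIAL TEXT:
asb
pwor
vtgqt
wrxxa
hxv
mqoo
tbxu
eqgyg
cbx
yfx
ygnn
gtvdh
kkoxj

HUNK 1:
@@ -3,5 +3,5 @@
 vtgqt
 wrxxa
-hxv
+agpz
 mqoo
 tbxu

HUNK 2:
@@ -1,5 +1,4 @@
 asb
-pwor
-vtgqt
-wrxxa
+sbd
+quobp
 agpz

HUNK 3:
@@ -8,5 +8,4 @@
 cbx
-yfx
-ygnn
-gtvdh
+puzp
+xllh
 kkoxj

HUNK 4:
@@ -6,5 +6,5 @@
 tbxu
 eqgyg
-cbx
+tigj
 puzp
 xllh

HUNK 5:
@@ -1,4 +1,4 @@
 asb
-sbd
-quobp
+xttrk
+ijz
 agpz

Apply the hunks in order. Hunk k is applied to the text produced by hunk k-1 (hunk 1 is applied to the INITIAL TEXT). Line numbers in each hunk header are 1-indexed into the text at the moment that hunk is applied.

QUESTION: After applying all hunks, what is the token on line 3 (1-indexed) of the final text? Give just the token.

Hunk 1: at line 3 remove [hxv] add [agpz] -> 13 lines: asb pwor vtgqt wrxxa agpz mqoo tbxu eqgyg cbx yfx ygnn gtvdh kkoxj
Hunk 2: at line 1 remove [pwor,vtgqt,wrxxa] add [sbd,quobp] -> 12 lines: asb sbd quobp agpz mqoo tbxu eqgyg cbx yfx ygnn gtvdh kkoxj
Hunk 3: at line 8 remove [yfx,ygnn,gtvdh] add [puzp,xllh] -> 11 lines: asb sbd quobp agpz mqoo tbxu eqgyg cbx puzp xllh kkoxj
Hunk 4: at line 6 remove [cbx] add [tigj] -> 11 lines: asb sbd quobp agpz mqoo tbxu eqgyg tigj puzp xllh kkoxj
Hunk 5: at line 1 remove [sbd,quobp] add [xttrk,ijz] -> 11 lines: asb xttrk ijz agpz mqoo tbxu eqgyg tigj puzp xllh kkoxj
Final line 3: ijz

Answer: ijz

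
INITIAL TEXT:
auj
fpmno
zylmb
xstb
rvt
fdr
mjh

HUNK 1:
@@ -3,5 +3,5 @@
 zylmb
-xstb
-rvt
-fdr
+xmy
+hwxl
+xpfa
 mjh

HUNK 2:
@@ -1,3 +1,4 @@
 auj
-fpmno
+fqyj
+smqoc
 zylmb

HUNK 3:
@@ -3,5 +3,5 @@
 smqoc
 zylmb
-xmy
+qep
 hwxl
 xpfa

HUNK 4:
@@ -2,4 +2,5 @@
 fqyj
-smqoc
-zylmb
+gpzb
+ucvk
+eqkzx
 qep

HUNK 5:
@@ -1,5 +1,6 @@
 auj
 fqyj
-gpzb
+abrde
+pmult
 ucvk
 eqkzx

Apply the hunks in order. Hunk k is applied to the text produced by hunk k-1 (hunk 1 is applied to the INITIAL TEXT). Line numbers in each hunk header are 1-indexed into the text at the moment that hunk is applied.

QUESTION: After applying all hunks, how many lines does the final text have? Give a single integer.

Answer: 10

Derivation:
Hunk 1: at line 3 remove [xstb,rvt,fdr] add [xmy,hwxl,xpfa] -> 7 lines: auj fpmno zylmb xmy hwxl xpfa mjh
Hunk 2: at line 1 remove [fpmno] add [fqyj,smqoc] -> 8 lines: auj fqyj smqoc zylmb xmy hwxl xpfa mjh
Hunk 3: at line 3 remove [xmy] add [qep] -> 8 lines: auj fqyj smqoc zylmb qep hwxl xpfa mjh
Hunk 4: at line 2 remove [smqoc,zylmb] add [gpzb,ucvk,eqkzx] -> 9 lines: auj fqyj gpzb ucvk eqkzx qep hwxl xpfa mjh
Hunk 5: at line 1 remove [gpzb] add [abrde,pmult] -> 10 lines: auj fqyj abrde pmult ucvk eqkzx qep hwxl xpfa mjh
Final line count: 10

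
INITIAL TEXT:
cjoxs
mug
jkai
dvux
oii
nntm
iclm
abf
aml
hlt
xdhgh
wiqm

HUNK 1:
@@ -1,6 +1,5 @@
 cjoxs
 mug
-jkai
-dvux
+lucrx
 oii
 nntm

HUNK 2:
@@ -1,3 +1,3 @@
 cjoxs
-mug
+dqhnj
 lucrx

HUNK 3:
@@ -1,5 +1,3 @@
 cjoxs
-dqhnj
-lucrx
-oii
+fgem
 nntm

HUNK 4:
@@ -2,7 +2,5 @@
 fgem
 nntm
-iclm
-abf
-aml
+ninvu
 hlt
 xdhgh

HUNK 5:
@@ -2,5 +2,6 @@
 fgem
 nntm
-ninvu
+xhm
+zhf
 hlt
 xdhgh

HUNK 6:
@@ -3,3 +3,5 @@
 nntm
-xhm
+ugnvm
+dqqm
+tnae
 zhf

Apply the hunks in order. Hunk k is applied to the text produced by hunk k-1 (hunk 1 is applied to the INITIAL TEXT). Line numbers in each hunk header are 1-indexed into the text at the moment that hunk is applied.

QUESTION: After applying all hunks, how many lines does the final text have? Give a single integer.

Answer: 10

Derivation:
Hunk 1: at line 1 remove [jkai,dvux] add [lucrx] -> 11 lines: cjoxs mug lucrx oii nntm iclm abf aml hlt xdhgh wiqm
Hunk 2: at line 1 remove [mug] add [dqhnj] -> 11 lines: cjoxs dqhnj lucrx oii nntm iclm abf aml hlt xdhgh wiqm
Hunk 3: at line 1 remove [dqhnj,lucrx,oii] add [fgem] -> 9 lines: cjoxs fgem nntm iclm abf aml hlt xdhgh wiqm
Hunk 4: at line 2 remove [iclm,abf,aml] add [ninvu] -> 7 lines: cjoxs fgem nntm ninvu hlt xdhgh wiqm
Hunk 5: at line 2 remove [ninvu] add [xhm,zhf] -> 8 lines: cjoxs fgem nntm xhm zhf hlt xdhgh wiqm
Hunk 6: at line 3 remove [xhm] add [ugnvm,dqqm,tnae] -> 10 lines: cjoxs fgem nntm ugnvm dqqm tnae zhf hlt xdhgh wiqm
Final line count: 10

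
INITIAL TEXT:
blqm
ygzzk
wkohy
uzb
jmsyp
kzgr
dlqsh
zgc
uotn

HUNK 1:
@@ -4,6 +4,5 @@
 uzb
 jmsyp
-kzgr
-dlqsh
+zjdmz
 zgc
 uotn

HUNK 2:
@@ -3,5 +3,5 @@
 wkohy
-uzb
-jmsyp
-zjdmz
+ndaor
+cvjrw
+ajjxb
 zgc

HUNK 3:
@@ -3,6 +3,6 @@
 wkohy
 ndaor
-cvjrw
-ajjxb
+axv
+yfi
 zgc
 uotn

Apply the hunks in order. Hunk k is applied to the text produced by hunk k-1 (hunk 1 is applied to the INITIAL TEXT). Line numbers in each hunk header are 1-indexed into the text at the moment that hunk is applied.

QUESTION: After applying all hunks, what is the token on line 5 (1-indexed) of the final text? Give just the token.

Hunk 1: at line 4 remove [kzgr,dlqsh] add [zjdmz] -> 8 lines: blqm ygzzk wkohy uzb jmsyp zjdmz zgc uotn
Hunk 2: at line 3 remove [uzb,jmsyp,zjdmz] add [ndaor,cvjrw,ajjxb] -> 8 lines: blqm ygzzk wkohy ndaor cvjrw ajjxb zgc uotn
Hunk 3: at line 3 remove [cvjrw,ajjxb] add [axv,yfi] -> 8 lines: blqm ygzzk wkohy ndaor axv yfi zgc uotn
Final line 5: axv

Answer: axv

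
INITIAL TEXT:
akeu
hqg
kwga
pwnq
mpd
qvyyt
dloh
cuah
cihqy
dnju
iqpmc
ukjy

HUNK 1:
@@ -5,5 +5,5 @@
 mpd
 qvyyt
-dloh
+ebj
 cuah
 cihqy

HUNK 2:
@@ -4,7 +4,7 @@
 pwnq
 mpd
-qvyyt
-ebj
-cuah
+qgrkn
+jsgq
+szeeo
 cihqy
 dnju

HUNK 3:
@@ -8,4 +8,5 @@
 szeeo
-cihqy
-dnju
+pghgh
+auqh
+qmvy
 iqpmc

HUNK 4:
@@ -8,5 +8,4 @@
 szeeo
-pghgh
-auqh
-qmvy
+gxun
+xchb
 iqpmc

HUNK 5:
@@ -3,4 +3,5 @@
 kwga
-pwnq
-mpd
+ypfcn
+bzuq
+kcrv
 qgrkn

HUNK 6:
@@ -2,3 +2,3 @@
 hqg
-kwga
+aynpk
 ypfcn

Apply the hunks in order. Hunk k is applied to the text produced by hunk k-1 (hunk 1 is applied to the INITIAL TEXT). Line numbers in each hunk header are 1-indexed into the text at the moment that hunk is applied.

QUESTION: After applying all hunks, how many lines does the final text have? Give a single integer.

Hunk 1: at line 5 remove [dloh] add [ebj] -> 12 lines: akeu hqg kwga pwnq mpd qvyyt ebj cuah cihqy dnju iqpmc ukjy
Hunk 2: at line 4 remove [qvyyt,ebj,cuah] add [qgrkn,jsgq,szeeo] -> 12 lines: akeu hqg kwga pwnq mpd qgrkn jsgq szeeo cihqy dnju iqpmc ukjy
Hunk 3: at line 8 remove [cihqy,dnju] add [pghgh,auqh,qmvy] -> 13 lines: akeu hqg kwga pwnq mpd qgrkn jsgq szeeo pghgh auqh qmvy iqpmc ukjy
Hunk 4: at line 8 remove [pghgh,auqh,qmvy] add [gxun,xchb] -> 12 lines: akeu hqg kwga pwnq mpd qgrkn jsgq szeeo gxun xchb iqpmc ukjy
Hunk 5: at line 3 remove [pwnq,mpd] add [ypfcn,bzuq,kcrv] -> 13 lines: akeu hqg kwga ypfcn bzuq kcrv qgrkn jsgq szeeo gxun xchb iqpmc ukjy
Hunk 6: at line 2 remove [kwga] add [aynpk] -> 13 lines: akeu hqg aynpk ypfcn bzuq kcrv qgrkn jsgq szeeo gxun xchb iqpmc ukjy
Final line count: 13

Answer: 13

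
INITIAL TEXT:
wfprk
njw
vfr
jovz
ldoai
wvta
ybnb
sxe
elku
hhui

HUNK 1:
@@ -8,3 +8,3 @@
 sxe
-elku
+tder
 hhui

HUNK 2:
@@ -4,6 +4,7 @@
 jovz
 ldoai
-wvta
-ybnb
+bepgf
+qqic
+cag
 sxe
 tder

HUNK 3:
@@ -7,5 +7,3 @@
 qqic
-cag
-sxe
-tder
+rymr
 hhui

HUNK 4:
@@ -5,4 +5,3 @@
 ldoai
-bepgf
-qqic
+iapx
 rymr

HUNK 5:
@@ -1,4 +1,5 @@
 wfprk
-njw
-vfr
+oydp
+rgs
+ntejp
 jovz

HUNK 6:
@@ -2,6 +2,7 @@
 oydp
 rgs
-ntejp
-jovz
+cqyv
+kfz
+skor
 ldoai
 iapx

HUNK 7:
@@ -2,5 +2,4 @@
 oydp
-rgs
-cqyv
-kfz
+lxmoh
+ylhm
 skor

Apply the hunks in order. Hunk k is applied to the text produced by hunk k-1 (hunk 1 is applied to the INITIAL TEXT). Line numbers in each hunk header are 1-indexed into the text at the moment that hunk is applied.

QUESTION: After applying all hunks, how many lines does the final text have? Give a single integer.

Hunk 1: at line 8 remove [elku] add [tder] -> 10 lines: wfprk njw vfr jovz ldoai wvta ybnb sxe tder hhui
Hunk 2: at line 4 remove [wvta,ybnb] add [bepgf,qqic,cag] -> 11 lines: wfprk njw vfr jovz ldoai bepgf qqic cag sxe tder hhui
Hunk 3: at line 7 remove [cag,sxe,tder] add [rymr] -> 9 lines: wfprk njw vfr jovz ldoai bepgf qqic rymr hhui
Hunk 4: at line 5 remove [bepgf,qqic] add [iapx] -> 8 lines: wfprk njw vfr jovz ldoai iapx rymr hhui
Hunk 5: at line 1 remove [njw,vfr] add [oydp,rgs,ntejp] -> 9 lines: wfprk oydp rgs ntejp jovz ldoai iapx rymr hhui
Hunk 6: at line 2 remove [ntejp,jovz] add [cqyv,kfz,skor] -> 10 lines: wfprk oydp rgs cqyv kfz skor ldoai iapx rymr hhui
Hunk 7: at line 2 remove [rgs,cqyv,kfz] add [lxmoh,ylhm] -> 9 lines: wfprk oydp lxmoh ylhm skor ldoai iapx rymr hhui
Final line count: 9

Answer: 9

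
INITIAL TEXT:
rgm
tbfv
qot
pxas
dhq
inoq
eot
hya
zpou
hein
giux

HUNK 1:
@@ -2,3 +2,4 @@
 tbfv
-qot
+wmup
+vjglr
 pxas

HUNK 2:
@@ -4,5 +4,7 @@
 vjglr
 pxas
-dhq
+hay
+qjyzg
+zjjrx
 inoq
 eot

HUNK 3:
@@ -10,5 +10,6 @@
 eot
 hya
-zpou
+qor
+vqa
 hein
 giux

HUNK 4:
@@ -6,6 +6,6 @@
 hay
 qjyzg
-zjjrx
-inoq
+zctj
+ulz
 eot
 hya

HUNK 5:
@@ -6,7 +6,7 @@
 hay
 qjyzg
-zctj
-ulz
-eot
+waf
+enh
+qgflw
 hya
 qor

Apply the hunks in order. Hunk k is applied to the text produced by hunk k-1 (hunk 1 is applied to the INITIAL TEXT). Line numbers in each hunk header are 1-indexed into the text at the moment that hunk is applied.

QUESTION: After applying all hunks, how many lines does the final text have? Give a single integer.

Hunk 1: at line 2 remove [qot] add [wmup,vjglr] -> 12 lines: rgm tbfv wmup vjglr pxas dhq inoq eot hya zpou hein giux
Hunk 2: at line 4 remove [dhq] add [hay,qjyzg,zjjrx] -> 14 lines: rgm tbfv wmup vjglr pxas hay qjyzg zjjrx inoq eot hya zpou hein giux
Hunk 3: at line 10 remove [zpou] add [qor,vqa] -> 15 lines: rgm tbfv wmup vjglr pxas hay qjyzg zjjrx inoq eot hya qor vqa hein giux
Hunk 4: at line 6 remove [zjjrx,inoq] add [zctj,ulz] -> 15 lines: rgm tbfv wmup vjglr pxas hay qjyzg zctj ulz eot hya qor vqa hein giux
Hunk 5: at line 6 remove [zctj,ulz,eot] add [waf,enh,qgflw] -> 15 lines: rgm tbfv wmup vjglr pxas hay qjyzg waf enh qgflw hya qor vqa hein giux
Final line count: 15

Answer: 15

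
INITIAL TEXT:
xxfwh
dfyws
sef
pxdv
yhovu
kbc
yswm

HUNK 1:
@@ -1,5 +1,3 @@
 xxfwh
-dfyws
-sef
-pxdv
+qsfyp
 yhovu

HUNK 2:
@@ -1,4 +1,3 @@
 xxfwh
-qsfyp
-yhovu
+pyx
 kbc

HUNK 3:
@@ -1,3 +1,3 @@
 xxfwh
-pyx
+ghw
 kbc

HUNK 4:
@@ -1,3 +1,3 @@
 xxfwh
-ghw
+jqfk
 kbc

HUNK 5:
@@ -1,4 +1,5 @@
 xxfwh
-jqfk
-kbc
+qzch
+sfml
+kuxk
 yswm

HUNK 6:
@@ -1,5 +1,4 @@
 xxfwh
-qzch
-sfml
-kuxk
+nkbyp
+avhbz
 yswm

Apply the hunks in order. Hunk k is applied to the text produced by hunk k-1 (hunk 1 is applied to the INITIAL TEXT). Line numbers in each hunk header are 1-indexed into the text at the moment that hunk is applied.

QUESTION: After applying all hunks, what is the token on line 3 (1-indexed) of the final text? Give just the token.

Hunk 1: at line 1 remove [dfyws,sef,pxdv] add [qsfyp] -> 5 lines: xxfwh qsfyp yhovu kbc yswm
Hunk 2: at line 1 remove [qsfyp,yhovu] add [pyx] -> 4 lines: xxfwh pyx kbc yswm
Hunk 3: at line 1 remove [pyx] add [ghw] -> 4 lines: xxfwh ghw kbc yswm
Hunk 4: at line 1 remove [ghw] add [jqfk] -> 4 lines: xxfwh jqfk kbc yswm
Hunk 5: at line 1 remove [jqfk,kbc] add [qzch,sfml,kuxk] -> 5 lines: xxfwh qzch sfml kuxk yswm
Hunk 6: at line 1 remove [qzch,sfml,kuxk] add [nkbyp,avhbz] -> 4 lines: xxfwh nkbyp avhbz yswm
Final line 3: avhbz

Answer: avhbz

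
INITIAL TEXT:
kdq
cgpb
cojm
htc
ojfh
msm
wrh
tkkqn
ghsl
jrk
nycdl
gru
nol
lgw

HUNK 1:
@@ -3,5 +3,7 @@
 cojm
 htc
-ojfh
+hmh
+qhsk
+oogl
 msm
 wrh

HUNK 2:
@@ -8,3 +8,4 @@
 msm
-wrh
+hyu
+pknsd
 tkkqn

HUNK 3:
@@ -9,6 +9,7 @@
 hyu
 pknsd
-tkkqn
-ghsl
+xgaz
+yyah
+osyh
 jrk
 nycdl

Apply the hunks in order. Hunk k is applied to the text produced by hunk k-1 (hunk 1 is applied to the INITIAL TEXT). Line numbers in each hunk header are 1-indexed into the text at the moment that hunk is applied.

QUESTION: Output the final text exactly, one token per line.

Hunk 1: at line 3 remove [ojfh] add [hmh,qhsk,oogl] -> 16 lines: kdq cgpb cojm htc hmh qhsk oogl msm wrh tkkqn ghsl jrk nycdl gru nol lgw
Hunk 2: at line 8 remove [wrh] add [hyu,pknsd] -> 17 lines: kdq cgpb cojm htc hmh qhsk oogl msm hyu pknsd tkkqn ghsl jrk nycdl gru nol lgw
Hunk 3: at line 9 remove [tkkqn,ghsl] add [xgaz,yyah,osyh] -> 18 lines: kdq cgpb cojm htc hmh qhsk oogl msm hyu pknsd xgaz yyah osyh jrk nycdl gru nol lgw

Answer: kdq
cgpb
cojm
htc
hmh
qhsk
oogl
msm
hyu
pknsd
xgaz
yyah
osyh
jrk
nycdl
gru
nol
lgw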